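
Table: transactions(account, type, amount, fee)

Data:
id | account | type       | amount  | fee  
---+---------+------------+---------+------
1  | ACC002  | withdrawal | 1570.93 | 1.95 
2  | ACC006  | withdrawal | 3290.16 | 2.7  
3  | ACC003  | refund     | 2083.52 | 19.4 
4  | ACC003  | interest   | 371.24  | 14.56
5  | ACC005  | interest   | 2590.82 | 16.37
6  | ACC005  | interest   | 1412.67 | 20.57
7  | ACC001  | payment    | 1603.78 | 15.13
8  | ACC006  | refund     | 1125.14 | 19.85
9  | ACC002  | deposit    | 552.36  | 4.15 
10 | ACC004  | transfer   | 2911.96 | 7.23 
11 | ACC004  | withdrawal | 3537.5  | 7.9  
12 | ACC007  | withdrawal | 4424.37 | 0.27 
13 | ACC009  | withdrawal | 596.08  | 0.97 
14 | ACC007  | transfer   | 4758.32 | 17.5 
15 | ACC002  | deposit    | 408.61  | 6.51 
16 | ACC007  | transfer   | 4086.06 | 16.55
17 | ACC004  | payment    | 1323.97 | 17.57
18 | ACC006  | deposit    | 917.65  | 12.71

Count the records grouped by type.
SELECT type, COUNT(*) as count
FROM transactions
GROUP BY type

Result:
  deposit: 3
  interest: 3
  payment: 2
  refund: 2
  transfer: 3
  withdrawal: 5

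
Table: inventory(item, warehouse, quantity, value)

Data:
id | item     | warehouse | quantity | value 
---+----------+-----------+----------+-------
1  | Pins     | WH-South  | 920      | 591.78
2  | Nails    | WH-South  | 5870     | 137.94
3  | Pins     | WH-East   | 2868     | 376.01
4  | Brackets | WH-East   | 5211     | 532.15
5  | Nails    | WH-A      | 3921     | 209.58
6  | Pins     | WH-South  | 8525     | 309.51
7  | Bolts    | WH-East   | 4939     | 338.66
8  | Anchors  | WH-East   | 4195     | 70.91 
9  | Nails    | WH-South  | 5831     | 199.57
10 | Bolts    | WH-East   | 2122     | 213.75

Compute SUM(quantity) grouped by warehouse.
SELECT warehouse, SUM(quantity) as result
FROM inventory
GROUP BY warehouse

Result:
  WH-A: 3921
  WH-East: 19335
  WH-South: 21146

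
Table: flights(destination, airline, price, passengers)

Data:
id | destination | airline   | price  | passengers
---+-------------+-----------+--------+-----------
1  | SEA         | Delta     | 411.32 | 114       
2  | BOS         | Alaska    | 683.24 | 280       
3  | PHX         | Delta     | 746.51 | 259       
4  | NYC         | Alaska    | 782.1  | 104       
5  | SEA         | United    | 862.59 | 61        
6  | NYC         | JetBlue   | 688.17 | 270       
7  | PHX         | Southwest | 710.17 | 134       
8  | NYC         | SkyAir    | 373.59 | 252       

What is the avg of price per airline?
SELECT airline, AVG(price) as result
FROM flights
GROUP BY airline

Result:
  Alaska: 732.67
  Delta: 578.92
  JetBlue: 688.17
  SkyAir: 373.59
  Southwest: 710.17
  United: 862.59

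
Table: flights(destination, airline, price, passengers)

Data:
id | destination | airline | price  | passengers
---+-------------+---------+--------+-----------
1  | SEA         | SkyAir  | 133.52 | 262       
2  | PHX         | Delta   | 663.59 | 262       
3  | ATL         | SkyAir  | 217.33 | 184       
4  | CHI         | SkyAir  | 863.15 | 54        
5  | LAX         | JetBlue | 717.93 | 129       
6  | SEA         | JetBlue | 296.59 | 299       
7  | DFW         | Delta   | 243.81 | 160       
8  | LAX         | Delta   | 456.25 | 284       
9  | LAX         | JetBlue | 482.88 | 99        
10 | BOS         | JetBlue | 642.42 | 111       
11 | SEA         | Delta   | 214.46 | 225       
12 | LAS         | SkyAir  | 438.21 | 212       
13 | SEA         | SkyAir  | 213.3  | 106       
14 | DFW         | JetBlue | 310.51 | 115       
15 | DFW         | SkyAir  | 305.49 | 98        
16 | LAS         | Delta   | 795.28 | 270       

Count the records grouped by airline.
SELECT airline, COUNT(*) as count
FROM flights
GROUP BY airline

Result:
  Delta: 5
  JetBlue: 5
  SkyAir: 6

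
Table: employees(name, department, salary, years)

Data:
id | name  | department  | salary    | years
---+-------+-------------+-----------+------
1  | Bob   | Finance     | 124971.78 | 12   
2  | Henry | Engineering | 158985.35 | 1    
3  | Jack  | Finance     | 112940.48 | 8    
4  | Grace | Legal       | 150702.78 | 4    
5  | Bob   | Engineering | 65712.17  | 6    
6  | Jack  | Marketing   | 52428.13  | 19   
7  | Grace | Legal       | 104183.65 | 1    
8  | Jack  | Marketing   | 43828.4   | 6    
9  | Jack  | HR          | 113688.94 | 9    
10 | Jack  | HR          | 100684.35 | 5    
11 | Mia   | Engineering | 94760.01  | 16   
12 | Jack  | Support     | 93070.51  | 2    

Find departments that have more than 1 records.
SELECT department, COUNT(*) as cnt
FROM employees
GROUP BY department
HAVING COUNT(*) > 1

Result:
  Engineering: 3
  Finance: 2
  HR: 2
  Legal: 2
  Marketing: 2

Note: HAVING filters groups after aggregation, WHERE filters rows before.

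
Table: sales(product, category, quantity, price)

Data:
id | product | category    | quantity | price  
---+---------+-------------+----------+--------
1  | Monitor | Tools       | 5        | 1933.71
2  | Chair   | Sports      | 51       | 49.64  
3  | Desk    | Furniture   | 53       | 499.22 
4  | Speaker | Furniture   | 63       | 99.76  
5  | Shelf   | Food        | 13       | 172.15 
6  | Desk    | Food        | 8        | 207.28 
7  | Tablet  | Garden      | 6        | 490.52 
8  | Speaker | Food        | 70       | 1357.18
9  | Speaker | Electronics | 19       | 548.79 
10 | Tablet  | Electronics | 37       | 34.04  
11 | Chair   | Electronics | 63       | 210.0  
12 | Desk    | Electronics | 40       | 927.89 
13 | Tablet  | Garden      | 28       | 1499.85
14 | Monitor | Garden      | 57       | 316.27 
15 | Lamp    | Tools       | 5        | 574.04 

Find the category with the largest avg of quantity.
SELECT category, AVG(quantity) as val
FROM sales
GROUP BY category
ORDER BY val DESC
LIMIT 1

Result: Furniture with avg(quantity) = 58.00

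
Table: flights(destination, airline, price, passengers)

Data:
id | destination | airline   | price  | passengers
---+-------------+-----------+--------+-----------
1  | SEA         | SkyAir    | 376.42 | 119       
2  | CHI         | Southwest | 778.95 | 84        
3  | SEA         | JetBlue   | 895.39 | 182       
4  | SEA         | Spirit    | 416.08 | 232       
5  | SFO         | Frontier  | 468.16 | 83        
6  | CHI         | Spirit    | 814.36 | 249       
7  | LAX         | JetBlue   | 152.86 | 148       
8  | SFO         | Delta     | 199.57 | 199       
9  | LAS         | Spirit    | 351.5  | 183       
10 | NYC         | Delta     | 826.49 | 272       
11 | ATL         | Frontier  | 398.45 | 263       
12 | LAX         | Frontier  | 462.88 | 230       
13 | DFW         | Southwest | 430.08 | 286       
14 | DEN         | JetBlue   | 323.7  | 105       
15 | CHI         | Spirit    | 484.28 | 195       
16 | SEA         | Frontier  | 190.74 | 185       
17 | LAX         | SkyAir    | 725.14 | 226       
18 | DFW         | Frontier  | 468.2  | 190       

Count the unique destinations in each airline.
SELECT airline, COUNT(DISTINCT destination)
FROM flights
GROUP BY airline

Result:
  Delta: 2 distinct
  Frontier: 5 distinct
  JetBlue: 3 distinct
  SkyAir: 2 distinct
  Southwest: 2 distinct
  Spirit: 3 distinct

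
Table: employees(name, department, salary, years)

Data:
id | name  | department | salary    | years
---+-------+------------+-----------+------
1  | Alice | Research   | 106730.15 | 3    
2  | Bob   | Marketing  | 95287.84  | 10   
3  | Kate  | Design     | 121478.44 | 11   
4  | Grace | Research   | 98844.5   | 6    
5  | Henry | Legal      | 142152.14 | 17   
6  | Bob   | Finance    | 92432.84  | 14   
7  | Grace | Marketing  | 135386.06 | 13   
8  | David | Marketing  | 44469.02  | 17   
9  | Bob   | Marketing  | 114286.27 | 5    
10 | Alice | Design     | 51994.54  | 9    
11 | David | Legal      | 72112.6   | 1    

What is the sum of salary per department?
SELECT department, SUM(salary) as result
FROM employees
GROUP BY department

Result:
  Design: 173472.98
  Finance: 92432.84
  Legal: 214264.74
  Marketing: 389429.19
  Research: 205574.65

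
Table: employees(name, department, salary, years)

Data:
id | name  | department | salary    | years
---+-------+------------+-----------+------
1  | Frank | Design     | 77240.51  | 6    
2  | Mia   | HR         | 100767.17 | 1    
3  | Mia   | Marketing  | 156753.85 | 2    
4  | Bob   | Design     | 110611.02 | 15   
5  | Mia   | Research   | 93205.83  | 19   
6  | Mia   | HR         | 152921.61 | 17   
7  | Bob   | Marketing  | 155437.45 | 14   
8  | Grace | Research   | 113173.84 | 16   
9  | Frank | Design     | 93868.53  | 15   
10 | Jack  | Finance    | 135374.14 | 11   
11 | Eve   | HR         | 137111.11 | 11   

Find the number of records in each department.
SELECT department, COUNT(*) as count
FROM employees
GROUP BY department

Result:
  Design: 3
  Finance: 1
  HR: 3
  Marketing: 2
  Research: 2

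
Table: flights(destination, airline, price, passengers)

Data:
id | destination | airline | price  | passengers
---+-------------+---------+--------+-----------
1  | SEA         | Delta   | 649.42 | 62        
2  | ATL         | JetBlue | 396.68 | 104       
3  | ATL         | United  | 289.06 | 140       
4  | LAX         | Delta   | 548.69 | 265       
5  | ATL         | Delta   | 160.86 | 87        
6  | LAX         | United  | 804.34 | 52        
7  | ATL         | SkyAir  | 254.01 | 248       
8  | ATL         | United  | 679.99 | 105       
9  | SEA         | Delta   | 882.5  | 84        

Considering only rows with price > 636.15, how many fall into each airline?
SELECT airline, COUNT(*)
FROM flights
WHERE price > 636.15
GROUP BY airline

Note: WHERE filters rows before grouping.

Result:
  Delta: 2
  United: 2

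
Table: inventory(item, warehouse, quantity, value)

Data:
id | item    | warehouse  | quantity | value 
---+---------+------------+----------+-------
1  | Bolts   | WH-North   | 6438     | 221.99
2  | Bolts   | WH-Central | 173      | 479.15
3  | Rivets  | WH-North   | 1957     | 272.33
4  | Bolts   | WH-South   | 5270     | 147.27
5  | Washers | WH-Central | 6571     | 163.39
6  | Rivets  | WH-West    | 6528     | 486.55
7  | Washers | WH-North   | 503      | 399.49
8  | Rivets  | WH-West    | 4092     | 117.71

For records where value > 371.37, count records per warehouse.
SELECT warehouse, COUNT(*)
FROM inventory
WHERE value > 371.37
GROUP BY warehouse

Note: WHERE filters rows before grouping.

Result:
  WH-Central: 1
  WH-North: 1
  WH-West: 1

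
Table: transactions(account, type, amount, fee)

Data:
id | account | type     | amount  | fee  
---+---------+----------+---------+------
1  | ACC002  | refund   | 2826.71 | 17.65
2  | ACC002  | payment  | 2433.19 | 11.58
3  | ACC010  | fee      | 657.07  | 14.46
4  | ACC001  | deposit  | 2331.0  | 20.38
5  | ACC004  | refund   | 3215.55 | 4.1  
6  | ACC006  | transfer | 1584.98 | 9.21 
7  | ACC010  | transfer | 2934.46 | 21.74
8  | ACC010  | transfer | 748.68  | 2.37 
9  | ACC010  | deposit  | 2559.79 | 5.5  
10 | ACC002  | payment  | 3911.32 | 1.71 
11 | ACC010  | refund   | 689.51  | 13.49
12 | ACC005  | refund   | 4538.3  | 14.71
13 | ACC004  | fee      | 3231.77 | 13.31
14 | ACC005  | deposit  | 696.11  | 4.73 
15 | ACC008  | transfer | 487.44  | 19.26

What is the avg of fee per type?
SELECT type, AVG(fee) as result
FROM transactions
GROUP BY type

Result:
  deposit: 10.20
  fee: 13.89
  payment: 6.65
  refund: 12.49
  transfer: 13.15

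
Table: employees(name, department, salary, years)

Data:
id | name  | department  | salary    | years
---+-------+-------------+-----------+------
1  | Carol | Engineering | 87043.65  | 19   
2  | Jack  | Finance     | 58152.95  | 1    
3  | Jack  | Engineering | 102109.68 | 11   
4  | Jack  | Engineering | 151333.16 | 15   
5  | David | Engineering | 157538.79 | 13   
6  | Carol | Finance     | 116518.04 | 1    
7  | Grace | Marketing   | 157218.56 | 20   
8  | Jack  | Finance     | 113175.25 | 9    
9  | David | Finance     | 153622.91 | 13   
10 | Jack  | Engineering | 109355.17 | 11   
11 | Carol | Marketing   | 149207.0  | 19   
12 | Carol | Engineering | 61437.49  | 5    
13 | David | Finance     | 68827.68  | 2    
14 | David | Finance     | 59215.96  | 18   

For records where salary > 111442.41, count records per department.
SELECT department, COUNT(*)
FROM employees
WHERE salary > 111442.41
GROUP BY department

Note: WHERE filters rows before grouping.

Result:
  Engineering: 2
  Finance: 3
  Marketing: 2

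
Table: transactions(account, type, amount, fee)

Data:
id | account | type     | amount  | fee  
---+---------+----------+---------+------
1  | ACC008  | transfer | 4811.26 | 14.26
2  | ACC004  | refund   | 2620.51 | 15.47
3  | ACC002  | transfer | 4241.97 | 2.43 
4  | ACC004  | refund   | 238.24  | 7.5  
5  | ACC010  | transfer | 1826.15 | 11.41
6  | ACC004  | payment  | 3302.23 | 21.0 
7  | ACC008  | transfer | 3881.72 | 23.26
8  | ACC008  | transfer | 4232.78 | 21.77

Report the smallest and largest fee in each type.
SELECT type, MIN(fee), MAX(fee)
FROM transactions
GROUP BY type

Result:
  payment: min=21.00, max=21.00
  refund: min=7.50, max=15.47
  transfer: min=2.43, max=23.26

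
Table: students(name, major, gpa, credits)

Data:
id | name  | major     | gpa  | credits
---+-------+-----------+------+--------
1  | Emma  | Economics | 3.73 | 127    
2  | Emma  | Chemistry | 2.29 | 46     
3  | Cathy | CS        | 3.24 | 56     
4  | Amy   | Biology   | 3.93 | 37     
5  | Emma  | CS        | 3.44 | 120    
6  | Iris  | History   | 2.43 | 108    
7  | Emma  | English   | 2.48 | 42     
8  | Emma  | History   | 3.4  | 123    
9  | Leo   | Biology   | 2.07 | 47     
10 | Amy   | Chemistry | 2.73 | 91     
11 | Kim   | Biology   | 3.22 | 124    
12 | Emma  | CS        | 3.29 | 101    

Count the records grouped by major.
SELECT major, COUNT(*) as count
FROM students
GROUP BY major

Result:
  Biology: 3
  CS: 3
  Chemistry: 2
  Economics: 1
  English: 1
  History: 2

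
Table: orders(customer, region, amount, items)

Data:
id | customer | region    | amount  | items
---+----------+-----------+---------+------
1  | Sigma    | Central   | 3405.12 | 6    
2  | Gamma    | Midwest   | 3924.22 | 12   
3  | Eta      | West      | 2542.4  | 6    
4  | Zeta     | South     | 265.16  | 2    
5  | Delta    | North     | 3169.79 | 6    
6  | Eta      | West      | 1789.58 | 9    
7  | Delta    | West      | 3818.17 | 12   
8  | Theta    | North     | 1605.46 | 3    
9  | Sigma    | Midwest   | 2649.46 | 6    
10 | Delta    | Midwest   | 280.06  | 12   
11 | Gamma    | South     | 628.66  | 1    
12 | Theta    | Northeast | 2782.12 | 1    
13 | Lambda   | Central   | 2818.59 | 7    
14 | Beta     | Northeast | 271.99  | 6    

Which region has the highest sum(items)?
SELECT region, SUM(items) as val
FROM orders
GROUP BY region
ORDER BY val DESC
LIMIT 1

Result: Midwest with sum(items) = 30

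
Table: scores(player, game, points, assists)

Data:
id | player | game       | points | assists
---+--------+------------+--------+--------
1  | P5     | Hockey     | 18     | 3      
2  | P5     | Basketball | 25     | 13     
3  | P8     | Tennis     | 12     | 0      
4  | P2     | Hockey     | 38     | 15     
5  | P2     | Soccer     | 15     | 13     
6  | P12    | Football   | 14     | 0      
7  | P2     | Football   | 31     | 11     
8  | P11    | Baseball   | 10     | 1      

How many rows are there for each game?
SELECT game, COUNT(*) as count
FROM scores
GROUP BY game

Result:
  Baseball: 1
  Basketball: 1
  Football: 2
  Hockey: 2
  Soccer: 1
  Tennis: 1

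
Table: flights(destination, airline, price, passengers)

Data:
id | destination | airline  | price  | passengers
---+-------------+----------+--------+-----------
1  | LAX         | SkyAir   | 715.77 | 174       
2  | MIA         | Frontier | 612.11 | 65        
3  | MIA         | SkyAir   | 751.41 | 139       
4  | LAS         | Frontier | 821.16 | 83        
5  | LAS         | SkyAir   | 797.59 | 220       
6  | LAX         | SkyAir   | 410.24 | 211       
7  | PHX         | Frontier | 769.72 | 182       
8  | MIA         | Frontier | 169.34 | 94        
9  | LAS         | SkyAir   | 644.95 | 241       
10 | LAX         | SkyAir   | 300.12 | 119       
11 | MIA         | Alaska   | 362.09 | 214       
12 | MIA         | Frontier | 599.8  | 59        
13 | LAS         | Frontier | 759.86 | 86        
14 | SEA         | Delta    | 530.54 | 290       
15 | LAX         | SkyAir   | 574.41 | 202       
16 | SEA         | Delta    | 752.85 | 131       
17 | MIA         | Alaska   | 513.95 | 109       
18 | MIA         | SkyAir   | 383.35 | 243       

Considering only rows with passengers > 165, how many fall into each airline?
SELECT airline, COUNT(*)
FROM flights
WHERE passengers > 165
GROUP BY airline

Note: WHERE filters rows before grouping.

Result:
  Alaska: 1
  Delta: 1
  Frontier: 1
  SkyAir: 6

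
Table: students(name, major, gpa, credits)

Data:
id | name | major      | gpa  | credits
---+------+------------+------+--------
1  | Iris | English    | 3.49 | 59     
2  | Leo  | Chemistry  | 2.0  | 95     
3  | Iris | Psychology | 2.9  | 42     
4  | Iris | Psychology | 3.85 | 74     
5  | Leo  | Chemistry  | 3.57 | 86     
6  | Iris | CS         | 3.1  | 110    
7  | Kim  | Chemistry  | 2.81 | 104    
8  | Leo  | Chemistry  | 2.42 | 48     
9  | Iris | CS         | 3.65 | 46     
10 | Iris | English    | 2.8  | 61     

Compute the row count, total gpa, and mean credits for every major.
SELECT major,
       COUNT(*) as cnt,
       SUM(gpa) as total_gpa,
       AVG(credits) as avg_credits
FROM students
GROUP BY major

Result:
  CS: 2 records, 6.75 total gpa, 78.00 avg credits
  Chemistry: 4 records, 10.80 total gpa, 83.25 avg credits
  English: 2 records, 6.29 total gpa, 60.00 avg credits
  Psychology: 2 records, 6.75 total gpa, 58.00 avg credits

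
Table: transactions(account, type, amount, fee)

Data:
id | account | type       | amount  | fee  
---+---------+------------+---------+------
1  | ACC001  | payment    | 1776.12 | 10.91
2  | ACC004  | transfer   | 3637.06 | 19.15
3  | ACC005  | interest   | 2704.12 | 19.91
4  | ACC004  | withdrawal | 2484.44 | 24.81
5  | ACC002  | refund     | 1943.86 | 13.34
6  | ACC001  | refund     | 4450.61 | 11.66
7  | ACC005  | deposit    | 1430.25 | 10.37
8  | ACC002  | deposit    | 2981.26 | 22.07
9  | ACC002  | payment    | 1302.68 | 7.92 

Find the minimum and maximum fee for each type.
SELECT type, MIN(fee), MAX(fee)
FROM transactions
GROUP BY type

Result:
  deposit: min=10.37, max=22.07
  interest: min=19.91, max=19.91
  payment: min=7.92, max=10.91
  refund: min=11.66, max=13.34
  transfer: min=19.15, max=19.15
  withdrawal: min=24.81, max=24.81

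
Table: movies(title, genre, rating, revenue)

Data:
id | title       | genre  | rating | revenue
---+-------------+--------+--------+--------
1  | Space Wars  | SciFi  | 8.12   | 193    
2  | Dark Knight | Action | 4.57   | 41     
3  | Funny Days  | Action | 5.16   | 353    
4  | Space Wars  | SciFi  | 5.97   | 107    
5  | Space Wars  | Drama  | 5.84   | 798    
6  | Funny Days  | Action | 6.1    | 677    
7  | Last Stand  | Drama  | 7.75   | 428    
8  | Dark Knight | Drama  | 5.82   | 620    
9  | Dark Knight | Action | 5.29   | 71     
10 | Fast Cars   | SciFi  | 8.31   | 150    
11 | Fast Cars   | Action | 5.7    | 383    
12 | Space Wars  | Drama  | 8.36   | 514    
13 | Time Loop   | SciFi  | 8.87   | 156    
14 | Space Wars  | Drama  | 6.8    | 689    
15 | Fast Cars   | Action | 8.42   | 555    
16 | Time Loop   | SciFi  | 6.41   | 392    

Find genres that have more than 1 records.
SELECT genre, COUNT(*) as cnt
FROM movies
GROUP BY genre
HAVING COUNT(*) > 1

Result:
  Action: 6
  Drama: 5
  SciFi: 5

Note: HAVING filters groups after aggregation, WHERE filters rows before.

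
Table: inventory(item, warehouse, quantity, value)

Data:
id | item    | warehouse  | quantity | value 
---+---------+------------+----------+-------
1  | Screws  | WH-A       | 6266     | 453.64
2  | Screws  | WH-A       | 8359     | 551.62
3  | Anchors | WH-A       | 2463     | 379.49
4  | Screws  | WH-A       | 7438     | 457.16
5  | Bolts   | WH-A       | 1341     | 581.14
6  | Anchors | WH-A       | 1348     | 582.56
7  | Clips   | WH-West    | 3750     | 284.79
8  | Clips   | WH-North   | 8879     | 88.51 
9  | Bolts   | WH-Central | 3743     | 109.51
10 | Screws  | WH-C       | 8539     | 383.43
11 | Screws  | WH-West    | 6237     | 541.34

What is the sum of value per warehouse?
SELECT warehouse, SUM(value) as result
FROM inventory
GROUP BY warehouse

Result:
  WH-A: 3005.61
  WH-C: 383.43
  WH-Central: 109.51
  WH-North: 88.51
  WH-West: 826.13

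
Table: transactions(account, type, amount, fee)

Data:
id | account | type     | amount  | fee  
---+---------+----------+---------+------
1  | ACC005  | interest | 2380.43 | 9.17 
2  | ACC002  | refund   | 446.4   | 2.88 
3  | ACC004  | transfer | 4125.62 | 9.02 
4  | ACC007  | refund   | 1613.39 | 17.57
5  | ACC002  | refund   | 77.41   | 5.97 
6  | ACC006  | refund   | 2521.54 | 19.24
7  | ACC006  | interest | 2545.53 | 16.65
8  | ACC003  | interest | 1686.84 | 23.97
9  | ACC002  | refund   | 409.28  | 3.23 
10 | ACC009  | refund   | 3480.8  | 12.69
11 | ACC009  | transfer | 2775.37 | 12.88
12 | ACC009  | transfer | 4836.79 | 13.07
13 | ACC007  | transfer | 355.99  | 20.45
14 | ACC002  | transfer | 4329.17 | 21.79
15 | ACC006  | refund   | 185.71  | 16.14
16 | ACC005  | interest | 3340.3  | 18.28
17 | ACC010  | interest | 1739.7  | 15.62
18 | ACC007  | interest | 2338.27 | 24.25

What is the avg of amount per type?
SELECT type, AVG(amount) as result
FROM transactions
GROUP BY type

Result:
  interest: 2338.51
  refund: 1247.79
  transfer: 3284.59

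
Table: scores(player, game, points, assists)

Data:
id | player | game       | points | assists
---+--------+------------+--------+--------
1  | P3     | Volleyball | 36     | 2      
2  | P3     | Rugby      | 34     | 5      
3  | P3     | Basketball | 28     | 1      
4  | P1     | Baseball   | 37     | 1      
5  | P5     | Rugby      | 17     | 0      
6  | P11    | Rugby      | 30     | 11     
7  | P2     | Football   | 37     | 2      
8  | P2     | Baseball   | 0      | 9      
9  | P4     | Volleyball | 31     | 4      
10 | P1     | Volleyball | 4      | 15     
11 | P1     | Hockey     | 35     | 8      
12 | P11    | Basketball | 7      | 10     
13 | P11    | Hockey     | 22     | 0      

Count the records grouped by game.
SELECT game, COUNT(*) as count
FROM scores
GROUP BY game

Result:
  Baseball: 2
  Basketball: 2
  Football: 1
  Hockey: 2
  Rugby: 3
  Volleyball: 3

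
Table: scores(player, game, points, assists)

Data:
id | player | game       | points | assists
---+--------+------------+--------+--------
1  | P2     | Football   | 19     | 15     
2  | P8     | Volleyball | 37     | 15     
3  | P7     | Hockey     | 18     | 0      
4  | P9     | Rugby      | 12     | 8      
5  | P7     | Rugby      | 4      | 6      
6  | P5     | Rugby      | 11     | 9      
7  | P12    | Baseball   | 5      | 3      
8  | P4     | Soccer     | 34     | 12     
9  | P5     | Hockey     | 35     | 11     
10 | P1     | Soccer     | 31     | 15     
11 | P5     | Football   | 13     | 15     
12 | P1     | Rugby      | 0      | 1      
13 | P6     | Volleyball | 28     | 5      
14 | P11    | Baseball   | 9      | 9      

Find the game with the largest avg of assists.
SELECT game, AVG(assists) as val
FROM scores
GROUP BY game
ORDER BY val DESC
LIMIT 1

Result: Football with avg(assists) = 15.00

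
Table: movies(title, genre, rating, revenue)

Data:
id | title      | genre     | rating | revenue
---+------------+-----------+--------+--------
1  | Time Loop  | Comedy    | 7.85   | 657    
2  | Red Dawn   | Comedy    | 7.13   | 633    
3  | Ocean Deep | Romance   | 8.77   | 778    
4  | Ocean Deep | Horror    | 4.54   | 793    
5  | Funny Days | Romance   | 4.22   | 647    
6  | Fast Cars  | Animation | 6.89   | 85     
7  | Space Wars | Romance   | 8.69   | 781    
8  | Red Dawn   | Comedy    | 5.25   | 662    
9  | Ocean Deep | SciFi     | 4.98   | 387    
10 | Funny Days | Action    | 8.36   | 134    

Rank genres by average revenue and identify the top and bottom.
SELECT genre, AVG(revenue)
FROM movies
GROUP BY genre
ORDER BY AVG(revenue)

All groups:
  Animation: 85.00
  Action: 134.00
  SciFi: 387.00
  Comedy: 650.67
  Romance: 735.33
  Horror: 793.00

Highest: Horror (793.00)
Lowest: Animation (85.00)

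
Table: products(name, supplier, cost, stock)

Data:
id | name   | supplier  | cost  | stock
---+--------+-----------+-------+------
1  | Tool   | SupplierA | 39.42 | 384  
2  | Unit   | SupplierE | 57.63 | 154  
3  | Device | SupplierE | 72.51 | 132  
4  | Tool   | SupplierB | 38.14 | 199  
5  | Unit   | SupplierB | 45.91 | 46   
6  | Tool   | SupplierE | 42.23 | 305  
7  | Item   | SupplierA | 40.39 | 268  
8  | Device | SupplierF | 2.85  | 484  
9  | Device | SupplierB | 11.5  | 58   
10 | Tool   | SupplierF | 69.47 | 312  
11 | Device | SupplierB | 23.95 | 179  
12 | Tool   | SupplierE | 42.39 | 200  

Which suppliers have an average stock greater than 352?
SELECT supplier, AVG(stock)
FROM products
GROUP BY supplier
HAVING AVG(stock) > 352

Result:
  SupplierF: avg=398.00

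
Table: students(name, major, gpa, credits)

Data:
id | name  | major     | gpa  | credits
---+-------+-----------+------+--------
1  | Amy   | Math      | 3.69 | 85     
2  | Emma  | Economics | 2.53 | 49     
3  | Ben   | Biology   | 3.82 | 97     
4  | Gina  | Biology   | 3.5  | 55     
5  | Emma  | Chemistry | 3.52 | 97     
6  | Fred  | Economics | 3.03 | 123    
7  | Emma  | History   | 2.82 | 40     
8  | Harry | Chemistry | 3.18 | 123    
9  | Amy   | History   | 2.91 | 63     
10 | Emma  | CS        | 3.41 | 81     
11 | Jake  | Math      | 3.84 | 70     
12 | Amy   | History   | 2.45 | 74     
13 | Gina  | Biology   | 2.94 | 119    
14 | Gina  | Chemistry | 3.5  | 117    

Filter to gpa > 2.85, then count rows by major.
SELECT major, COUNT(*)
FROM students
WHERE gpa > 2.85
GROUP BY major

Note: WHERE filters rows before grouping.

Result:
  Biology: 3
  CS: 1
  Chemistry: 3
  Economics: 1
  History: 1
  Math: 2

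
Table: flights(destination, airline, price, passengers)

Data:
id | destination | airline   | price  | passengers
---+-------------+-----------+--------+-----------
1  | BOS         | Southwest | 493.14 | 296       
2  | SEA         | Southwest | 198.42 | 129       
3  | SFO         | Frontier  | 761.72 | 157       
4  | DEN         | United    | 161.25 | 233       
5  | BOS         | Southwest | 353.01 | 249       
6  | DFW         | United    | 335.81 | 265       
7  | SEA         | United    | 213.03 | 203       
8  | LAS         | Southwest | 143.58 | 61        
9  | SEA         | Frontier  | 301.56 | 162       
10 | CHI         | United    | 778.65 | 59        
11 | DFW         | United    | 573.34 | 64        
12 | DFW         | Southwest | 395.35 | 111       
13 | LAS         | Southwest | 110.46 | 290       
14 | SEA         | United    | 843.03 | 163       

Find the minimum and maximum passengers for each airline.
SELECT airline, MIN(passengers), MAX(passengers)
FROM flights
GROUP BY airline

Result:
  Frontier: min=157, max=162
  Southwest: min=61, max=296
  United: min=59, max=265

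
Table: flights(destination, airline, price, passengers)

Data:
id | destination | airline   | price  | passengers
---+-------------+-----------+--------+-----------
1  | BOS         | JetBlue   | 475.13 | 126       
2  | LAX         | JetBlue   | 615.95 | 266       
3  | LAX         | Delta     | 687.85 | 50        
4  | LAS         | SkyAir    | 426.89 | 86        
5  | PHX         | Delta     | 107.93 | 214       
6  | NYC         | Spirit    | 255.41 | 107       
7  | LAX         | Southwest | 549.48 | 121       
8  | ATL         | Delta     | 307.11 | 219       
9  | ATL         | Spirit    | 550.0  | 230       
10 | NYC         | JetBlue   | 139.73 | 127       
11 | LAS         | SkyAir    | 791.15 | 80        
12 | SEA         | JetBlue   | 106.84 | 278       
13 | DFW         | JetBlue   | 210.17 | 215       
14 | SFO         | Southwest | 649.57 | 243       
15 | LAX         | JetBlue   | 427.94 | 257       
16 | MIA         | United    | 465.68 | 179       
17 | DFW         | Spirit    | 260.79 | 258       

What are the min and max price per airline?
SELECT airline, MIN(price), MAX(price)
FROM flights
GROUP BY airline

Result:
  Delta: min=107.93, max=687.85
  JetBlue: min=106.84, max=615.95
  SkyAir: min=426.89, max=791.15
  Southwest: min=549.48, max=649.57
  Spirit: min=255.41, max=550.00
  United: min=465.68, max=465.68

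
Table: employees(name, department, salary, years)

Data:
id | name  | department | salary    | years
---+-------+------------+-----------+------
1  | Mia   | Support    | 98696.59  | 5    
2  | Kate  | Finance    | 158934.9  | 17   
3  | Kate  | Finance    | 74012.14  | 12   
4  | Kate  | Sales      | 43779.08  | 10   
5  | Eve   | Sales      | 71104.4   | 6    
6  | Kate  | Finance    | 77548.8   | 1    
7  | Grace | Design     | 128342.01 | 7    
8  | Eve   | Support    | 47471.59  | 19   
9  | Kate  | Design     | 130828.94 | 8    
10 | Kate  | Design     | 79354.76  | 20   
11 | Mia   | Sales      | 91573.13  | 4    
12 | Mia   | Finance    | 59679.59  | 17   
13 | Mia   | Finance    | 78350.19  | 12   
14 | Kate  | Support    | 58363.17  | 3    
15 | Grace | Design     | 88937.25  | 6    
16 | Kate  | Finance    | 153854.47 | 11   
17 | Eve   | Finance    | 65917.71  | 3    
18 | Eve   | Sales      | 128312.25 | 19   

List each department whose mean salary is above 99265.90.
SELECT department, AVG(salary)
FROM employees
GROUP BY department
HAVING AVG(salary) > 99265.90

Result:
  Design: avg=106865.74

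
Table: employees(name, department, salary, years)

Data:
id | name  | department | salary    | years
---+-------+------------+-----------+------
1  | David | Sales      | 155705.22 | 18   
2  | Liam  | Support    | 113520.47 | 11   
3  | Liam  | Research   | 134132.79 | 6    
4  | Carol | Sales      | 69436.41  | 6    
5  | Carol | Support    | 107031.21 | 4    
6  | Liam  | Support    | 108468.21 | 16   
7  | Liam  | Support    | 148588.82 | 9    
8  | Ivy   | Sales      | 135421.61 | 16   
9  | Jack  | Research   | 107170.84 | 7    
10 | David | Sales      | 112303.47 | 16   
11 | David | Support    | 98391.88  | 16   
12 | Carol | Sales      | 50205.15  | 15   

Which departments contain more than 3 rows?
SELECT department, COUNT(*) as cnt
FROM employees
GROUP BY department
HAVING COUNT(*) > 3

Result:
  Sales: 5
  Support: 5

Note: HAVING filters groups after aggregation, WHERE filters rows before.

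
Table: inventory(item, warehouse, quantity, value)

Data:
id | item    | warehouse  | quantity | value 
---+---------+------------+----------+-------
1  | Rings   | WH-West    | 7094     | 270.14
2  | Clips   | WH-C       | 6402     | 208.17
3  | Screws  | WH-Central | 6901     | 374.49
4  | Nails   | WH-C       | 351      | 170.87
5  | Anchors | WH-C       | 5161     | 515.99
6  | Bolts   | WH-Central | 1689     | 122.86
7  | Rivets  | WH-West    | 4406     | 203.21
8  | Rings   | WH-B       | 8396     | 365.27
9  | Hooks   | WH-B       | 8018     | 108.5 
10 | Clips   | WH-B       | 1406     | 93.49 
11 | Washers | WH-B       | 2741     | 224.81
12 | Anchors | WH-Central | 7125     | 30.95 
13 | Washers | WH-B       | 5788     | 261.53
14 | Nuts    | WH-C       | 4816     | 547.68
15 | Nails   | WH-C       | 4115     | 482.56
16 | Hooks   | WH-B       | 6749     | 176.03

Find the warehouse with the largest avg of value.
SELECT warehouse, AVG(value) as val
FROM inventory
GROUP BY warehouse
ORDER BY val DESC
LIMIT 1

Result: WH-C with avg(value) = 385.05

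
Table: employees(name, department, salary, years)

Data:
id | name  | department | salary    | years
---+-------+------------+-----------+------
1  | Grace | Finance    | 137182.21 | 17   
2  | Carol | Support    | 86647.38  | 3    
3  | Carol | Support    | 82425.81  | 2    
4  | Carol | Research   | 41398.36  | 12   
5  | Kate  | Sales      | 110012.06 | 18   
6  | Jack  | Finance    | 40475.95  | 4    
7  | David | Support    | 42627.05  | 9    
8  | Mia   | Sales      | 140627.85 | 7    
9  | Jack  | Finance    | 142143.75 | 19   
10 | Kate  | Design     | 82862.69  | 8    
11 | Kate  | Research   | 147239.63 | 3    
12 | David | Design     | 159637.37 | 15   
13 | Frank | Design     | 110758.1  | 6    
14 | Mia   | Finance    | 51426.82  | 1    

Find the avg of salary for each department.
SELECT department, AVG(salary) as result
FROM employees
GROUP BY department

Result:
  Design: 117752.72
  Finance: 92807.18
  Research: 94319.00
  Sales: 125319.96
  Support: 70566.75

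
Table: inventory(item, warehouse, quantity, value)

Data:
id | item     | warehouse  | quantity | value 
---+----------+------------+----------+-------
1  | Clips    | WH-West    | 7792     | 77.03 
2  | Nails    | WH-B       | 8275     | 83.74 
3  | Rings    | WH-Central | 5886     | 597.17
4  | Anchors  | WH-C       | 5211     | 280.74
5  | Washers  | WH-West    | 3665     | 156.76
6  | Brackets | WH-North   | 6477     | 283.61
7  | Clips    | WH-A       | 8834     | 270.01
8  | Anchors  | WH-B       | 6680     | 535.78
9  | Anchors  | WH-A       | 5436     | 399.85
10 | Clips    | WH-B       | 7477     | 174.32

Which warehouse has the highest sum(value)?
SELECT warehouse, SUM(value) as val
FROM inventory
GROUP BY warehouse
ORDER BY val DESC
LIMIT 1

Result: WH-B with sum(value) = 793.84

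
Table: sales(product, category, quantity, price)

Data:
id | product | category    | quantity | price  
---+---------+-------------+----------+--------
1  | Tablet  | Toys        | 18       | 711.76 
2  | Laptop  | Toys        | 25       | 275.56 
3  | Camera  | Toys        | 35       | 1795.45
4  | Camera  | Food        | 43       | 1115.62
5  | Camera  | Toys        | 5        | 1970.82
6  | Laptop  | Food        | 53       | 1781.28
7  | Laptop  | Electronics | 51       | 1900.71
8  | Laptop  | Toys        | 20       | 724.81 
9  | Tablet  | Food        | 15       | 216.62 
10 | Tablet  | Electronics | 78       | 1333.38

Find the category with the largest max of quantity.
SELECT category, MAX(quantity) as val
FROM sales
GROUP BY category
ORDER BY val DESC
LIMIT 1

Result: Electronics with max(quantity) = 78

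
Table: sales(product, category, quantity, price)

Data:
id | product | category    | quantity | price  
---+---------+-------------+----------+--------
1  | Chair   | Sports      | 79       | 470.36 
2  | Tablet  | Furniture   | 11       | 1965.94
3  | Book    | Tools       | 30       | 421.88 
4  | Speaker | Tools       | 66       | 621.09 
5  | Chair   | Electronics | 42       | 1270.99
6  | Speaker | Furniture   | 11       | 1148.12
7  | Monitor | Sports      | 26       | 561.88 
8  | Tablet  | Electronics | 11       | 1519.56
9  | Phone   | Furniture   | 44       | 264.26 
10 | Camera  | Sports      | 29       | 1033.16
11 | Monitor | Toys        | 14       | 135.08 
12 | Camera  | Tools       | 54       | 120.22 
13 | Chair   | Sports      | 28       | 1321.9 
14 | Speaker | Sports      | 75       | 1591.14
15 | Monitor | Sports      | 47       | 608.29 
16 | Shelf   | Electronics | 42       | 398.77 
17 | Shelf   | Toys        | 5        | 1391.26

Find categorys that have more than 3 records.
SELECT category, COUNT(*) as cnt
FROM sales
GROUP BY category
HAVING COUNT(*) > 3

Result:
  Sports: 6

Note: HAVING filters groups after aggregation, WHERE filters rows before.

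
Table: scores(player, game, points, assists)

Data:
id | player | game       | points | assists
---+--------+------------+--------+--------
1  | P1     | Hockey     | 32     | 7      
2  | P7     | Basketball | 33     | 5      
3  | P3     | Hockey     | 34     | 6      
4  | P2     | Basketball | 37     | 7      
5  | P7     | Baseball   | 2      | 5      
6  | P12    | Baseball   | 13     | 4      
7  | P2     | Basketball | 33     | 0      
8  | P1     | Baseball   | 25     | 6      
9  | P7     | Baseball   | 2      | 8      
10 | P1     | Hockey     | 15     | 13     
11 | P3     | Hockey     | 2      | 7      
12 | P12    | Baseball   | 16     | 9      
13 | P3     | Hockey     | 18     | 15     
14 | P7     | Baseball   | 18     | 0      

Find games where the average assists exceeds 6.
SELECT game, AVG(assists)
FROM scores
GROUP BY game
HAVING AVG(assists) > 6

Result:
  Hockey: avg=9.60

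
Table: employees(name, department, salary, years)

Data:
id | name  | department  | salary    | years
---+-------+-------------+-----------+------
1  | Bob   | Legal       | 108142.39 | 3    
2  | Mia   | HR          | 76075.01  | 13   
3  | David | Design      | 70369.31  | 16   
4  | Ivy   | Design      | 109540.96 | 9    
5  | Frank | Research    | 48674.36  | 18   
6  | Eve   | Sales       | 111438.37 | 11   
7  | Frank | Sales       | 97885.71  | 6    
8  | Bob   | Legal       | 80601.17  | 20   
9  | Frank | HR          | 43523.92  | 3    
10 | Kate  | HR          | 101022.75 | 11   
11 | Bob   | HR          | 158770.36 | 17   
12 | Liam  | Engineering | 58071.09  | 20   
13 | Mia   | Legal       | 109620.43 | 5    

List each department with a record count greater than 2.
SELECT department, COUNT(*) as cnt
FROM employees
GROUP BY department
HAVING COUNT(*) > 2

Result:
  HR: 4
  Legal: 3

Note: HAVING filters groups after aggregation, WHERE filters rows before.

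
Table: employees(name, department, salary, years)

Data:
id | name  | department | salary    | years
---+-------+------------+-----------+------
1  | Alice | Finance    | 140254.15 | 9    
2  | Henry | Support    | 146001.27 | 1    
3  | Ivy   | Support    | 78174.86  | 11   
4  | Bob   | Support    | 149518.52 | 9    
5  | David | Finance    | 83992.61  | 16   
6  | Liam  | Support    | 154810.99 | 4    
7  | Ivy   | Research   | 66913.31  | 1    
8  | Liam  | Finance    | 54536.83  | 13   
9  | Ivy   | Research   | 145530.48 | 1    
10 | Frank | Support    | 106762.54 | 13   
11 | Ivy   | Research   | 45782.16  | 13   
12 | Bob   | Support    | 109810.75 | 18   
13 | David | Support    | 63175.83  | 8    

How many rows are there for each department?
SELECT department, COUNT(*) as count
FROM employees
GROUP BY department

Result:
  Finance: 3
  Research: 3
  Support: 7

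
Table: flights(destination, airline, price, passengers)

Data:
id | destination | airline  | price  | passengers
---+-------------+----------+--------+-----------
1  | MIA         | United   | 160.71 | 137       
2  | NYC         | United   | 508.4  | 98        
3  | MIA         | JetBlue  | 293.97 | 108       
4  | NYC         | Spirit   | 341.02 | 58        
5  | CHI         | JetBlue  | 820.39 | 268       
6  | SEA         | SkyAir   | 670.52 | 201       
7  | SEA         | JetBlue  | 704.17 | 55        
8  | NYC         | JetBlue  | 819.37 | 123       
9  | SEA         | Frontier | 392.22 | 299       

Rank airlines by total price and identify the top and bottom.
SELECT airline, SUM(price)
FROM flights
GROUP BY airline
ORDER BY SUM(price)

All groups:
  Spirit: 341.02
  Frontier: 392.22
  United: 669.11
  SkyAir: 670.52
  JetBlue: 2637.90

Highest: JetBlue (2637.90)
Lowest: Spirit (341.02)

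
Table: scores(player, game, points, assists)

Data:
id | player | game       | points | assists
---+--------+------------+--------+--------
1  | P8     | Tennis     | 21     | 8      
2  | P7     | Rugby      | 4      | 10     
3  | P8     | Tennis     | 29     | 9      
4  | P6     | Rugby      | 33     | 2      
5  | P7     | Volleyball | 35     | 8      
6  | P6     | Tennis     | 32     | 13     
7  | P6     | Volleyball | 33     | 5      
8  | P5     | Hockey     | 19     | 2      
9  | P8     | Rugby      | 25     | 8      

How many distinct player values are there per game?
SELECT game, COUNT(DISTINCT player)
FROM scores
GROUP BY game

Result:
  Hockey: 1 distinct
  Rugby: 3 distinct
  Tennis: 2 distinct
  Volleyball: 2 distinct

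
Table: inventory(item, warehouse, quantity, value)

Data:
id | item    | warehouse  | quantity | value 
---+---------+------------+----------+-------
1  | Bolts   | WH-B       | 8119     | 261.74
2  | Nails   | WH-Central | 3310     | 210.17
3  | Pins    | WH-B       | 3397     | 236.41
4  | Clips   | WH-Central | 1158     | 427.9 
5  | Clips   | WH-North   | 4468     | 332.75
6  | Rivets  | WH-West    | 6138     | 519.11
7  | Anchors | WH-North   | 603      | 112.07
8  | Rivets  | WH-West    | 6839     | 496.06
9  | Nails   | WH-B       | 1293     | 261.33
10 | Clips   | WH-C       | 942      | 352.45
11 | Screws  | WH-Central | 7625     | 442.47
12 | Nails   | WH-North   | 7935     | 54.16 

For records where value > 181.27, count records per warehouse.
SELECT warehouse, COUNT(*)
FROM inventory
WHERE value > 181.27
GROUP BY warehouse

Note: WHERE filters rows before grouping.

Result:
  WH-B: 3
  WH-C: 1
  WH-Central: 3
  WH-North: 1
  WH-West: 2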